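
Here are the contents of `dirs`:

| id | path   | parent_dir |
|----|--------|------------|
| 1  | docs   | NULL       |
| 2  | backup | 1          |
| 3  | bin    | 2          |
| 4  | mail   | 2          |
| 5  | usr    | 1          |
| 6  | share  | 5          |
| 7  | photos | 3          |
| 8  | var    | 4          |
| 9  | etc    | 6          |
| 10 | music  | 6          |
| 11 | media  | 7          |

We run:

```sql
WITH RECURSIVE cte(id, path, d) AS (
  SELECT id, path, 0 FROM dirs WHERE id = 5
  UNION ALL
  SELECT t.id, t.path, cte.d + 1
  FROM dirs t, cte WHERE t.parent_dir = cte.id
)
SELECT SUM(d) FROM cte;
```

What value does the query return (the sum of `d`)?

Base: id=5 (usr) at d 0.
Iteration 1: rows with parent_dir in {5} -> share (id 6, d 1).
Iteration 2: rows with parent_dir in {6} -> etc (id 9, d 2), music (id 10, d 2).
Iteration 3: no rows with parent_dir in {9,10}; recursion stops.
SUM(d) = 0 + 1 + 2 + 2 = 5.

5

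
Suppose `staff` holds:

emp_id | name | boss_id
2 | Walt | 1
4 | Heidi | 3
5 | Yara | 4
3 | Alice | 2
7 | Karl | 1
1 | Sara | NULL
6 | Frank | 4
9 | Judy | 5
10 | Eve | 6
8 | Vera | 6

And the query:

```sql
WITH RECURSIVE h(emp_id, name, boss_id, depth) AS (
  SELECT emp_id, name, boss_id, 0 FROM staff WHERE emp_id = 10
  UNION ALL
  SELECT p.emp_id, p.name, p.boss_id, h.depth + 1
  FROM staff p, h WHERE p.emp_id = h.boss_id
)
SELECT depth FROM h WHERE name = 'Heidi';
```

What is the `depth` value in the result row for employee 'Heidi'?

Base: emp_id=10 (Eve), boss_id=6, depth 0.
Iteration 1: join on emp_id=6 -> Frank (id 6, boss_id=4, depth 1).
Iteration 2: join on emp_id=4 -> Heidi (id 4, boss_id=3, depth 2).
Iteration 3: join on emp_id=3 -> Alice (id 3, boss_id=2, depth 3).
Iteration 4: join on emp_id=2 -> Walt (id 2, boss_id=1, depth 4).
Iteration 5: join on emp_id=1 -> Sara (id 1, boss_id=NULL, depth 5).
Iteration 6: boss_id is NULL; no match; recursion stops.

2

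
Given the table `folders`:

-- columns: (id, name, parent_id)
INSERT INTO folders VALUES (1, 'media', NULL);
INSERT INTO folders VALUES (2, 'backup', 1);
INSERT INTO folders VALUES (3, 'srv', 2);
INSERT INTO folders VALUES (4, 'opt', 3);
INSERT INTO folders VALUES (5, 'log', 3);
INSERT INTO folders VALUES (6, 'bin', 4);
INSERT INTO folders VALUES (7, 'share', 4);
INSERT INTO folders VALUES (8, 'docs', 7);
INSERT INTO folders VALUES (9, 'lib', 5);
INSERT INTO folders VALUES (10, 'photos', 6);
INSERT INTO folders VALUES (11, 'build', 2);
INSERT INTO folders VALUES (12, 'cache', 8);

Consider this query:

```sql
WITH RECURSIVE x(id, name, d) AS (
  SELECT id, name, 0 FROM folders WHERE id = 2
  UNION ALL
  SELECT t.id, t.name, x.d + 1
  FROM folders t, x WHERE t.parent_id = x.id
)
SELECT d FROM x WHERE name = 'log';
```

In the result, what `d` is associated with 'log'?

2

Base: id=2 (backup) at d 0.
Iteration 1: rows with parent_id in {2} -> srv (id 3, d 1), build (id 11, d 1).
Iteration 2: rows with parent_id in {3,11} -> opt (id 4, d 2), log (id 5, d 2).
Iteration 3: rows with parent_id in {4,5} -> bin (id 6, d 3), share (id 7, d 3), lib (id 9, d 3).
Iteration 4: rows with parent_id in {6,7,9} -> docs (id 8, d 4), photos (id 10, d 4).
Iteration 5: rows with parent_id in {8,10} -> cache (id 12, d 5).
Iteration 6: no rows with parent_id in {12}; recursion stops.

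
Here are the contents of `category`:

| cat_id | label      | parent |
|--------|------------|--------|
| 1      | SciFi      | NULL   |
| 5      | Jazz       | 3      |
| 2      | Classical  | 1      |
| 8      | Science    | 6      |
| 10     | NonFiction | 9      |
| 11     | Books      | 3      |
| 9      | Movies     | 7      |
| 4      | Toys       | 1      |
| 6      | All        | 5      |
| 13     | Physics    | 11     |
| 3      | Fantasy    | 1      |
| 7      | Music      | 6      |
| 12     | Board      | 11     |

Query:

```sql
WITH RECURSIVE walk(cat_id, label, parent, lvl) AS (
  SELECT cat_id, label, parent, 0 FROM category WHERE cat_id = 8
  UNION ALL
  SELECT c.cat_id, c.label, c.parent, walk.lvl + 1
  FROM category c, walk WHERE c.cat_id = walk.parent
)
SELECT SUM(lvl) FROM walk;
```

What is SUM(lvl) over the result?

Base: cat_id=8 (Science), parent=6, lvl 0.
Iteration 1: join on cat_id=6 -> All (id 6, parent=5, lvl 1).
Iteration 2: join on cat_id=5 -> Jazz (id 5, parent=3, lvl 2).
Iteration 3: join on cat_id=3 -> Fantasy (id 3, parent=1, lvl 3).
Iteration 4: join on cat_id=1 -> SciFi (id 1, parent=NULL, lvl 4).
Iteration 5: parent is NULL; no match; recursion stops.
SUM(lvl) = 0 + 1 + 2 + 3 + 4 = 10.

10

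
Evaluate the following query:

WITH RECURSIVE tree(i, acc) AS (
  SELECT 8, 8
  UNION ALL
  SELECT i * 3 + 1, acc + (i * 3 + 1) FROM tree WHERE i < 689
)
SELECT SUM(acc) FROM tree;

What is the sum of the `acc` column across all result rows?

4605

Base: i=8, acc=8.
Iteration 1: 8 < 689 holds -> i = 8 * 3 + 1 = 25, acc = 8 + 25 = 33.
Iteration 2: 25 < 689 holds -> i = 25 * 3 + 1 = 76, acc = 33 + 76 = 109.
Iteration 3: 76 < 689 holds -> i = 76 * 3 + 1 = 229, acc = 109 + 229 = 338.
Iteration 4: 229 < 689 holds -> i = 229 * 3 + 1 = 688, acc = 338 + 688 = 1026.
Iteration 5: 688 < 689 holds -> i = 688 * 3 + 1 = 2065, acc = 1026 + 2065 = 3091.
Iteration 6: 2065 < 689 fails; recursion stops.
SUM(acc) = 8 + 33 + 109 + 338 + 1026 + 3091 = 4605.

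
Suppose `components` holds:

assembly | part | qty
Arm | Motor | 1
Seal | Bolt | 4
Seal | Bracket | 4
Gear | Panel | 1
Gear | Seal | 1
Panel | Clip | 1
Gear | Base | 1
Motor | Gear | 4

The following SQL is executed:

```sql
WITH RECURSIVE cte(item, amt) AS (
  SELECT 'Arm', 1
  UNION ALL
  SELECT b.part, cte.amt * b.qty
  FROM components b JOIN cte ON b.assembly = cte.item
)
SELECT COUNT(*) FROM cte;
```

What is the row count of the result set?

9

Base: (Arm, amt=1).
Iteration 1: components of {Arm} -> Motor = 1*1 = 1.
Iteration 2: components of {Motor} -> Gear = 1*4 = 4.
Iteration 3: components of {Gear} -> Base = 4*1 = 4, Panel = 4*1 = 4, Seal = 4*1 = 4.
Iteration 4: components of {Base,Panel,Seal} -> Bolt = 4*4 = 16, Bracket = 4*4 = 16, Clip = 4*1 = 4.
Iteration 5: no further components; recursion stops.
Total rows emitted: 9.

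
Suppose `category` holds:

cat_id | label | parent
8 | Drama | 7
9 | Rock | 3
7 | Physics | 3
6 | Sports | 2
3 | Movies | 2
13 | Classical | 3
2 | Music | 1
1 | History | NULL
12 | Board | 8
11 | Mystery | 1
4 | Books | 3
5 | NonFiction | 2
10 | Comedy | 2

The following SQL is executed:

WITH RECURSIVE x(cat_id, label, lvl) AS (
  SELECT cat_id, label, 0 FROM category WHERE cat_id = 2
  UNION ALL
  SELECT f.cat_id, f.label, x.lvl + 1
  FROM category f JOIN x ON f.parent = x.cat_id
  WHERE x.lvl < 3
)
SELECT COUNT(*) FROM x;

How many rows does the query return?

Base: cat_id=2 (Music) at lvl 0.
Iteration 1: rows with parent in {2} -> Movies (id 3, lvl 1), NonFiction (id 5, lvl 1), Sports (id 6, lvl 1), Comedy (id 10, lvl 1).
Iteration 2: rows with parent in {3,5,6,10} -> Books (id 4, lvl 2), Physics (id 7, lvl 2), Rock (id 9, lvl 2), Classical (id 13, lvl 2).
Iteration 3: rows with parent in {4,7,9,13} -> Drama (id 8, lvl 3).
Iteration 4: lvl < 3 fails for all current rows; recursion stops.
Total rows emitted: 10.

10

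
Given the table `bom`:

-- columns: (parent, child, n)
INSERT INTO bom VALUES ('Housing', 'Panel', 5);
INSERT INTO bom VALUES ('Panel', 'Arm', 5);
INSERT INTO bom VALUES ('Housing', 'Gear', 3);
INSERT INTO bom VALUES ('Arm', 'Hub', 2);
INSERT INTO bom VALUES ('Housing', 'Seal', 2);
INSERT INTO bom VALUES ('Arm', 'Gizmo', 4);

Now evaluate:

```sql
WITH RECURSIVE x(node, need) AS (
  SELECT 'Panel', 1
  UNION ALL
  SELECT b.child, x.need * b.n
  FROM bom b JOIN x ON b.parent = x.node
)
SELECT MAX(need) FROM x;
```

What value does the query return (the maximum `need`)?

20

Base: (Panel, need=1).
Iteration 1: components of {Panel} -> Arm = 1*5 = 5.
Iteration 2: components of {Arm} -> Gizmo = 5*4 = 20, Hub = 5*2 = 10.
Iteration 3: no further components; recursion stops.
need values: 1, 5, 10, 20; the maximum is 20.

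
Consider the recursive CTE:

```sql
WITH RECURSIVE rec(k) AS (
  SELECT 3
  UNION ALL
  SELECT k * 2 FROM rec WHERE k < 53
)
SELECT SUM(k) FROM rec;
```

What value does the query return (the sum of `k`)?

Base: k=3.
Iteration 1: 3 < 53 holds -> k = 3 * 2 = 6.
Iteration 2: 6 < 53 holds -> k = 6 * 2 = 12.
Iteration 3: 12 < 53 holds -> k = 12 * 2 = 24.
Iteration 4: 24 < 53 holds -> k = 24 * 2 = 48.
Iteration 5: 48 < 53 holds -> k = 48 * 2 = 96.
Iteration 6: 96 < 53 fails; recursion stops.
SUM(k) = 3 + 6 + 12 + 24 + 48 + 96 = 189.

189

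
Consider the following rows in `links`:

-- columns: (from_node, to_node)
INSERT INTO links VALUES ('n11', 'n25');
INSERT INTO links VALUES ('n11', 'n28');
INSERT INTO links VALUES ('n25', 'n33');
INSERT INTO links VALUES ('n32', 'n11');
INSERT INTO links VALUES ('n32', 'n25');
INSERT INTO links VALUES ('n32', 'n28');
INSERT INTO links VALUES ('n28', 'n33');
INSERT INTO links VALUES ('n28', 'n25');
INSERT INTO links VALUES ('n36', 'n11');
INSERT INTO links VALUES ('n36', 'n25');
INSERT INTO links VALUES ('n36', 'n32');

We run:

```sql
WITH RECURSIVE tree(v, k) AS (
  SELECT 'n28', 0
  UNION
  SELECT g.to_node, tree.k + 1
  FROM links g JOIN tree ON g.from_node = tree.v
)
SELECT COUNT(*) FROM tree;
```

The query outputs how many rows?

4

Base: (n28, k=0).
Iteration 1: edges from {n28} -> (n25, k=1), (n33, k=1).
Iteration 2: edges from {n25,n33} -> (n33, k=2).
Iteration 3: no outgoing edges from {n33}; recursion stops.
Total rows emitted: 4.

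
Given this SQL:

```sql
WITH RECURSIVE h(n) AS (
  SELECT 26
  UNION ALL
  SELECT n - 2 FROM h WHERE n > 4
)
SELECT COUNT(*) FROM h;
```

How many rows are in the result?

12

Base: n=26.
Iteration 1: 26 > 4 holds -> n = 26 - 2 = 24.
Iteration 2: 24 > 4 holds -> n = 24 - 2 = 22.
Iteration 3: 22 > 4 holds -> n = 22 - 2 = 20.
Iteration 4: 20 > 4 holds -> n = 20 - 2 = 18.
Iteration 5: 18 > 4 holds -> n = 18 - 2 = 16.
Iteration 6: 16 > 4 holds -> n = 16 - 2 = 14.
Iteration 7: 14 > 4 holds -> n = 14 - 2 = 12.
Iteration 8: 12 > 4 holds -> n = 12 - 2 = 10.
Iteration 9: 10 > 4 holds -> n = 10 - 2 = 8.
Iteration 10: 8 > 4 holds -> n = 8 - 2 = 6.
Iteration 11: 6 > 4 holds -> n = 6 - 2 = 4.
Iteration 12: 4 > 4 fails; recursion stops.
Total rows emitted: 12.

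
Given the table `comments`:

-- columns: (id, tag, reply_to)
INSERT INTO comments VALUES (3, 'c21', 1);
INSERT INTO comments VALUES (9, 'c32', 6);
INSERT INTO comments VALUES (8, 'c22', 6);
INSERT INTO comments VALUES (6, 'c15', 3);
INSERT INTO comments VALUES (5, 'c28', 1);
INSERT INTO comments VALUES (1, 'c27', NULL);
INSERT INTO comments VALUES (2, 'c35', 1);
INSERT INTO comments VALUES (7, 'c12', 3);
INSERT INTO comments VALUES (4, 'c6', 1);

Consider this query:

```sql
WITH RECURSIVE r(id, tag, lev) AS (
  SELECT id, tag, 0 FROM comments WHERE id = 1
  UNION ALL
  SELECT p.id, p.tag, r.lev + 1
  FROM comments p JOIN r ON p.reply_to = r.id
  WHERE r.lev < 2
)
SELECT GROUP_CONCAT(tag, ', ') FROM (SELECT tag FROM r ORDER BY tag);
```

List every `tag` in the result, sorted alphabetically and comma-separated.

c12, c15, c21, c27, c28, c35, c6

Base: id=1 (c27) at lev 0.
Iteration 1: rows with reply_to in {1} -> c35 (id 2, lev 1), c21 (id 3, lev 1), c6 (id 4, lev 1), c28 (id 5, lev 1).
Iteration 2: rows with reply_to in {2,3,4,5} -> c15 (id 6, lev 2), c12 (id 7, lev 2).
Iteration 3: lev < 2 fails for all current rows; recursion stops.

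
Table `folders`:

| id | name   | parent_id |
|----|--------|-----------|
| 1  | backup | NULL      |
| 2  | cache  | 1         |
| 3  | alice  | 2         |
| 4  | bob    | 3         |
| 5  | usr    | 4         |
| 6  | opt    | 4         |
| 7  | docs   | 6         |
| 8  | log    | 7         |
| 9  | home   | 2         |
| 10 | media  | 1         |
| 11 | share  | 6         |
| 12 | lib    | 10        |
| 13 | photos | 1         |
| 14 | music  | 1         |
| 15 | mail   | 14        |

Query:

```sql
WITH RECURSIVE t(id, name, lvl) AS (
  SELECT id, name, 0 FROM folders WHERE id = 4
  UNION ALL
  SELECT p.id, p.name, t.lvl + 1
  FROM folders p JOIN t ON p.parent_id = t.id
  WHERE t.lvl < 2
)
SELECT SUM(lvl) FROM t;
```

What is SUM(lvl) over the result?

6

Base: id=4 (bob) at lvl 0.
Iteration 1: rows with parent_id in {4} -> usr (id 5, lvl 1), opt (id 6, lvl 1).
Iteration 2: rows with parent_id in {5,6} -> docs (id 7, lvl 2), share (id 11, lvl 2).
Iteration 3: lvl < 2 fails for all current rows; recursion stops.
SUM(lvl) = 0 + 1 + 1 + 2 + 2 = 6.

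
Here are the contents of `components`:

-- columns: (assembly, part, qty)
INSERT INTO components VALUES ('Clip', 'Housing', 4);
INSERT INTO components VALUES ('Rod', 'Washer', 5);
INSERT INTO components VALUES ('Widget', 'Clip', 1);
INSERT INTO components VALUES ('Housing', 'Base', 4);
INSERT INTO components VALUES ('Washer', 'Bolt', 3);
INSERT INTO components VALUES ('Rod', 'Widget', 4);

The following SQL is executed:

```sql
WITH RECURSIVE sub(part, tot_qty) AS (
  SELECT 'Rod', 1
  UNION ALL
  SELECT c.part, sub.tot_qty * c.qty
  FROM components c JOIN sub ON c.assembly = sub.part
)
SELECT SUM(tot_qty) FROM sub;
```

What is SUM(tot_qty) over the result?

109

Base: (Rod, tot_qty=1).
Iteration 1: components of {Rod} -> Washer = 1*5 = 5, Widget = 1*4 = 4.
Iteration 2: components of {Washer,Widget} -> Bolt = 5*3 = 15, Clip = 4*1 = 4.
Iteration 3: components of {Bolt,Clip} -> Housing = 4*4 = 16.
Iteration 4: components of {Housing} -> Base = 16*4 = 64.
Iteration 5: no further components; recursion stops.
SUM(tot_qty) = 1 + 5 + 4 + 15 + 4 + 16 + 64 = 109.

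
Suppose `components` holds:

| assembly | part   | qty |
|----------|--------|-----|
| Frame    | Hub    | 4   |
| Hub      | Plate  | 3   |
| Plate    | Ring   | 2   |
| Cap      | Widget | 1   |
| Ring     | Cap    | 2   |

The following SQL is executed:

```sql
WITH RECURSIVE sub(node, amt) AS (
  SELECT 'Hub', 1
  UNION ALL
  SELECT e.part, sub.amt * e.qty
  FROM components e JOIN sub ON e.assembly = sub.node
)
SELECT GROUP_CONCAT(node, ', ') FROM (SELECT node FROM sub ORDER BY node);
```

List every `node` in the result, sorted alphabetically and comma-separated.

Base: (Hub, amt=1).
Iteration 1: components of {Hub} -> Plate = 1*3 = 3.
Iteration 2: components of {Plate} -> Ring = 3*2 = 6.
Iteration 3: components of {Ring} -> Cap = 6*2 = 12.
Iteration 4: components of {Cap} -> Widget = 12*1 = 12.
Iteration 5: no further components; recursion stops.

Cap, Hub, Plate, Ring, Widget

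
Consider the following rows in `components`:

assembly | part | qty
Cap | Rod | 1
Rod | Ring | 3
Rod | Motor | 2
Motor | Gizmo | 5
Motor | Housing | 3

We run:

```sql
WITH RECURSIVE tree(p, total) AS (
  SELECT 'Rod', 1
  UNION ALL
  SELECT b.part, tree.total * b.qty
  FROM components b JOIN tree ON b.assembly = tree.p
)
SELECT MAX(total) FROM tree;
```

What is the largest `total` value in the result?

10

Base: (Rod, total=1).
Iteration 1: components of {Rod} -> Motor = 1*2 = 2, Ring = 1*3 = 3.
Iteration 2: components of {Motor,Ring} -> Gizmo = 2*5 = 10, Housing = 2*3 = 6.
Iteration 3: no further components; recursion stops.
total values: 1, 3, 2, 10, 6; the maximum is 10.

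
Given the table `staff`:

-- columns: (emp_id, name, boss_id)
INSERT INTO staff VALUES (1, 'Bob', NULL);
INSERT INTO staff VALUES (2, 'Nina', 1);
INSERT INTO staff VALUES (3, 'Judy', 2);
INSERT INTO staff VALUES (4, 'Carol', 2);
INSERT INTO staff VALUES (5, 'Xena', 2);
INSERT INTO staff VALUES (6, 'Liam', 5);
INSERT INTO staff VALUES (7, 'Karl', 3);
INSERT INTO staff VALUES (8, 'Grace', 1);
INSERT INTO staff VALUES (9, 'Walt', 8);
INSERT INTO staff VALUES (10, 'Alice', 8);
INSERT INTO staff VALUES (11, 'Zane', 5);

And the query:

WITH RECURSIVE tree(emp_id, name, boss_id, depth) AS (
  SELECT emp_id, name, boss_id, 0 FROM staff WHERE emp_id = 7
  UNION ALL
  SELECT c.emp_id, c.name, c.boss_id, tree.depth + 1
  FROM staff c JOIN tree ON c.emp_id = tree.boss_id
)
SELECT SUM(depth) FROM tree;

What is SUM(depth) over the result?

Base: emp_id=7 (Karl), boss_id=3, depth 0.
Iteration 1: join on emp_id=3 -> Judy (id 3, boss_id=2, depth 1).
Iteration 2: join on emp_id=2 -> Nina (id 2, boss_id=1, depth 2).
Iteration 3: join on emp_id=1 -> Bob (id 1, boss_id=NULL, depth 3).
Iteration 4: boss_id is NULL; no match; recursion stops.
SUM(depth) = 0 + 1 + 2 + 3 = 6.

6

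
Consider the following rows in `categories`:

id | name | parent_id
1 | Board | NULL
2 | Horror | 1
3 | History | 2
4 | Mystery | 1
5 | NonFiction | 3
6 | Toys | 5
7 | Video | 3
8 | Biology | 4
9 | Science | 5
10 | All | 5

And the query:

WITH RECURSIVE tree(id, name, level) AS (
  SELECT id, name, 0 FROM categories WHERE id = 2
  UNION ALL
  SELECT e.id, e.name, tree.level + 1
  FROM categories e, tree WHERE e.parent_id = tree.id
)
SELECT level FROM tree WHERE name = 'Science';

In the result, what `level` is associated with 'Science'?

3

Base: id=2 (Horror) at level 0.
Iteration 1: rows with parent_id in {2} -> History (id 3, level 1).
Iteration 2: rows with parent_id in {3} -> NonFiction (id 5, level 2), Video (id 7, level 2).
Iteration 3: rows with parent_id in {5,7} -> Toys (id 6, level 3), Science (id 9, level 3), All (id 10, level 3).
Iteration 4: no rows with parent_id in {6,9,10}; recursion stops.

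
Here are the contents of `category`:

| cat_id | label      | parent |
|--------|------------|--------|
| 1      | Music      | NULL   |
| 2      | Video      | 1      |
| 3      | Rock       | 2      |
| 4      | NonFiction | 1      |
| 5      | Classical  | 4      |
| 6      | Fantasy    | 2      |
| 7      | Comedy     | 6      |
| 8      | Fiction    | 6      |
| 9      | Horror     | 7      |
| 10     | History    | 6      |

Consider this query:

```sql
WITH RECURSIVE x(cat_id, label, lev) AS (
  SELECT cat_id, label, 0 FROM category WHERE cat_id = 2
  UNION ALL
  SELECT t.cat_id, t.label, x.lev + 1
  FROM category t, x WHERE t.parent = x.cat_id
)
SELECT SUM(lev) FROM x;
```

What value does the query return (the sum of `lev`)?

11

Base: cat_id=2 (Video) at lev 0.
Iteration 1: rows with parent in {2} -> Rock (id 3, lev 1), Fantasy (id 6, lev 1).
Iteration 2: rows with parent in {3,6} -> Comedy (id 7, lev 2), Fiction (id 8, lev 2), History (id 10, lev 2).
Iteration 3: rows with parent in {7,8,10} -> Horror (id 9, lev 3).
Iteration 4: no rows with parent in {9}; recursion stops.
SUM(lev) = 0 + 1 + 1 + 2 + 2 + 2 + 3 = 11.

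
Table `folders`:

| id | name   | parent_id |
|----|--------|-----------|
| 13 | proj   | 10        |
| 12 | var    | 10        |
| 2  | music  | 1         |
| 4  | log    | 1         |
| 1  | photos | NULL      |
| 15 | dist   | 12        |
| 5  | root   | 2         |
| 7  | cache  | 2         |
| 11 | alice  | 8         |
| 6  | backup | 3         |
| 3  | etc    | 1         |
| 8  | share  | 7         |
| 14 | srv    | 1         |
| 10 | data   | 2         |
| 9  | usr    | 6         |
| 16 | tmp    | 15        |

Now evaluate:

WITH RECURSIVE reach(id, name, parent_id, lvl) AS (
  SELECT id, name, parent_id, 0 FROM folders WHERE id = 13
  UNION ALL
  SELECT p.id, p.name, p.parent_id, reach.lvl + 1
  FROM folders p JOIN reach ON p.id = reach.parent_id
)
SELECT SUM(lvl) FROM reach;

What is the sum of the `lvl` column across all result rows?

6

Base: id=13 (proj), parent_id=10, lvl 0.
Iteration 1: join on id=10 -> data (id 10, parent_id=2, lvl 1).
Iteration 2: join on id=2 -> music (id 2, parent_id=1, lvl 2).
Iteration 3: join on id=1 -> photos (id 1, parent_id=NULL, lvl 3).
Iteration 4: parent_id is NULL; no match; recursion stops.
SUM(lvl) = 0 + 1 + 2 + 3 = 6.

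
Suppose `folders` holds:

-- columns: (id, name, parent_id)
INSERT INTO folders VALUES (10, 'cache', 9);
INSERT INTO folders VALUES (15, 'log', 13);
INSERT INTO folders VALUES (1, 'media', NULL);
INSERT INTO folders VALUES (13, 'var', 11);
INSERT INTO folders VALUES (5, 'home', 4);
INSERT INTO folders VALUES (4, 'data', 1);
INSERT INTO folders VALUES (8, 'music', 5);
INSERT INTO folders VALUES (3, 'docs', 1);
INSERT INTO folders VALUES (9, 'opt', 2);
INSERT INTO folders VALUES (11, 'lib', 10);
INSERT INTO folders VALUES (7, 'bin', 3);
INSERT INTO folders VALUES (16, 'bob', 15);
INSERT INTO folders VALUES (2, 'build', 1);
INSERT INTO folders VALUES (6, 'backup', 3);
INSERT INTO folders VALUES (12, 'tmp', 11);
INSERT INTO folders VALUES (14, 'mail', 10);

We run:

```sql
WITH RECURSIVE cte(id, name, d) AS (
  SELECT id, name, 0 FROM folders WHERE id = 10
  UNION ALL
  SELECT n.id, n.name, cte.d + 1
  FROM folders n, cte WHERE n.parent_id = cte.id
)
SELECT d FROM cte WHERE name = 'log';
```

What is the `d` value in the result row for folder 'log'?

Base: id=10 (cache) at d 0.
Iteration 1: rows with parent_id in {10} -> lib (id 11, d 1), mail (id 14, d 1).
Iteration 2: rows with parent_id in {11,14} -> tmp (id 12, d 2), var (id 13, d 2).
Iteration 3: rows with parent_id in {12,13} -> log (id 15, d 3).
Iteration 4: rows with parent_id in {15} -> bob (id 16, d 4).
Iteration 5: no rows with parent_id in {16}; recursion stops.

3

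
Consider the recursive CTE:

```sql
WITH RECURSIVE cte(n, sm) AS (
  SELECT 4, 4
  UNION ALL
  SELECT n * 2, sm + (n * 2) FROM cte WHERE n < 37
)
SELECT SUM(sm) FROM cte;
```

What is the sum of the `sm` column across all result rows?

Base: n=4, sm=4.
Iteration 1: 4 < 37 holds -> n = 4 * 2 = 8, sm = 4 + 8 = 12.
Iteration 2: 8 < 37 holds -> n = 8 * 2 = 16, sm = 12 + 16 = 28.
Iteration 3: 16 < 37 holds -> n = 16 * 2 = 32, sm = 28 + 32 = 60.
Iteration 4: 32 < 37 holds -> n = 32 * 2 = 64, sm = 60 + 64 = 124.
Iteration 5: 64 < 37 fails; recursion stops.
SUM(sm) = 4 + 12 + 28 + 60 + 124 = 228.

228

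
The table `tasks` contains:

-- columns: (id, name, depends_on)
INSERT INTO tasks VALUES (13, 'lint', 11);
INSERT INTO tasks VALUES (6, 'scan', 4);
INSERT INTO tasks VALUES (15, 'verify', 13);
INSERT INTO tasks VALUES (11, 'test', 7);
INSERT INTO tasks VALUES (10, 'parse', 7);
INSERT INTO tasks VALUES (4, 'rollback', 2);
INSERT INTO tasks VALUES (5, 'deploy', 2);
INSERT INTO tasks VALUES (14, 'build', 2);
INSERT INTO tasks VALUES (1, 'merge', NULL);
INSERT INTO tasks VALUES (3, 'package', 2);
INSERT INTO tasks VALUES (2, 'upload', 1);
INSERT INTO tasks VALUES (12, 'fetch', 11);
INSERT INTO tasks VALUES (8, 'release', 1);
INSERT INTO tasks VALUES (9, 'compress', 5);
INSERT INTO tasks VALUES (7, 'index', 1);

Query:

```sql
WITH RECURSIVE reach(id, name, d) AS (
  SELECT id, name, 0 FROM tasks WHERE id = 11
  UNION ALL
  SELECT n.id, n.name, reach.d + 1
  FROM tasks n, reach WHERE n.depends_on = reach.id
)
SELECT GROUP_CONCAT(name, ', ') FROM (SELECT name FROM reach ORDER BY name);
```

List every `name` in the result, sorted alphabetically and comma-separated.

Base: id=11 (test) at d 0.
Iteration 1: rows with depends_on in {11} -> fetch (id 12, d 1), lint (id 13, d 1).
Iteration 2: rows with depends_on in {12,13} -> verify (id 15, d 2).
Iteration 3: no rows with depends_on in {15}; recursion stops.

fetch, lint, test, verify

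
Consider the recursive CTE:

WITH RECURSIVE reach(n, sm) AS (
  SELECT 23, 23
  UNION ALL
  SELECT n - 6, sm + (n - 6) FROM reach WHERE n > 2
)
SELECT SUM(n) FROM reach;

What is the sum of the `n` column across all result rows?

Base: n=23, sm=23.
Iteration 1: 23 > 2 holds -> n = 23 - 6 = 17, sm = 23 + 17 = 40.
Iteration 2: 17 > 2 holds -> n = 17 - 6 = 11, sm = 40 + 11 = 51.
Iteration 3: 11 > 2 holds -> n = 11 - 6 = 5, sm = 51 + 5 = 56.
Iteration 4: 5 > 2 holds -> n = 5 - 6 = -1, sm = 56 + -1 = 55.
Iteration 5: -1 > 2 fails; recursion stops.
SUM(n) = 23 + 17 + 11 + 5 + -1 = 55.

55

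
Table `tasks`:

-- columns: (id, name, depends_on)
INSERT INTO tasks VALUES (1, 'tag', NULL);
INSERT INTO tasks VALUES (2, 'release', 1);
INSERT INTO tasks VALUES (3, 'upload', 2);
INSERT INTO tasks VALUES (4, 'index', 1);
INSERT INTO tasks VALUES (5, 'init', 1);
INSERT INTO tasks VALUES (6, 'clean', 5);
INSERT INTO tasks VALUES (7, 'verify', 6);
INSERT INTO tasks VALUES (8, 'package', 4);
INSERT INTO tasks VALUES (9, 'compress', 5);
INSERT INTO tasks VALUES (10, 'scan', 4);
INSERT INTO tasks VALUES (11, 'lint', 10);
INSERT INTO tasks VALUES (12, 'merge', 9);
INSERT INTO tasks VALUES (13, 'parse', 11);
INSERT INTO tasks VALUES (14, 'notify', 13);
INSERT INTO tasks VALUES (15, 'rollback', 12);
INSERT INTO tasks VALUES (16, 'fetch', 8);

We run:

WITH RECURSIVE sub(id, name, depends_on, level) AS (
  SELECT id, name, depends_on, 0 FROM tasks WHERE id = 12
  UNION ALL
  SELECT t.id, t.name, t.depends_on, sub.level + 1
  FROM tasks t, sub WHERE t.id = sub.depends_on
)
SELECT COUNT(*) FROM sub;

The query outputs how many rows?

Base: id=12 (merge), depends_on=9, level 0.
Iteration 1: join on id=9 -> compress (id 9, depends_on=5, level 1).
Iteration 2: join on id=5 -> init (id 5, depends_on=1, level 2).
Iteration 3: join on id=1 -> tag (id 1, depends_on=NULL, level 3).
Iteration 4: depends_on is NULL; no match; recursion stops.
Total rows emitted: 4.

4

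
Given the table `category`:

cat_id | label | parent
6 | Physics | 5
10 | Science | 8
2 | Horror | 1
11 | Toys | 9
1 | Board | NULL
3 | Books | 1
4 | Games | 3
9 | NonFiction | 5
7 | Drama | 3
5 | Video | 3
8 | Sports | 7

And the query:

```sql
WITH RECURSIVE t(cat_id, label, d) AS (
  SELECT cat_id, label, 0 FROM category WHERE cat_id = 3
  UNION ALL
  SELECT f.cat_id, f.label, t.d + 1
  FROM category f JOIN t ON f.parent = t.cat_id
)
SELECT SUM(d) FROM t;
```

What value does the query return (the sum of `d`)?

Base: cat_id=3 (Books) at d 0.
Iteration 1: rows with parent in {3} -> Games (id 4, d 1), Video (id 5, d 1), Drama (id 7, d 1).
Iteration 2: rows with parent in {4,5,7} -> Physics (id 6, d 2), Sports (id 8, d 2), NonFiction (id 9, d 2).
Iteration 3: rows with parent in {6,8,9} -> Science (id 10, d 3), Toys (id 11, d 3).
Iteration 4: no rows with parent in {10,11}; recursion stops.
SUM(d) = 0 + 1 + 1 + 1 + 2 + 2 + 2 + 3 + 3 = 15.

15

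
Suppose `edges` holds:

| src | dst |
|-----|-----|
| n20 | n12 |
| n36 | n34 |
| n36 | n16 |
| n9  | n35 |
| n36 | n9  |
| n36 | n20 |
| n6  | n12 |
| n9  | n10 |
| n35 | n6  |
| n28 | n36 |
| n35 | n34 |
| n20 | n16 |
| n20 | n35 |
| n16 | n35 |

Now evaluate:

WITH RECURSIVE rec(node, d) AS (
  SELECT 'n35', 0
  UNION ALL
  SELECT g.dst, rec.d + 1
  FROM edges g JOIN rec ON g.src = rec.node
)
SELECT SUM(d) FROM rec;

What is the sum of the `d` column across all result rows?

4

Base: (n35, d=0).
Iteration 1: edges from {n35} -> (n34, d=1), (n6, d=1).
Iteration 2: edges from {n34,n6} -> (n12, d=2).
Iteration 3: no outgoing edges from {n12}; recursion stops.
SUM(d) = 0 + 1 + 1 + 2 = 4.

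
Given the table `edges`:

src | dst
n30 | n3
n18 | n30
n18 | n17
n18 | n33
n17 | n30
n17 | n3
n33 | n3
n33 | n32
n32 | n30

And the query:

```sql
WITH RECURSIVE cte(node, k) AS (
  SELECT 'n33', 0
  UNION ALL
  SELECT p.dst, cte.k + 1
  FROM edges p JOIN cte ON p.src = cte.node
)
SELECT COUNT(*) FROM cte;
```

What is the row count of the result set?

Base: (n33, k=0).
Iteration 1: edges from {n33} -> (n3, k=1), (n32, k=1).
Iteration 2: edges from {n3,n32} -> (n30, k=2).
Iteration 3: edges from {n30} -> (n3, k=3).
Iteration 4: no outgoing edges from {n3}; recursion stops.
Total rows emitted: 5.

5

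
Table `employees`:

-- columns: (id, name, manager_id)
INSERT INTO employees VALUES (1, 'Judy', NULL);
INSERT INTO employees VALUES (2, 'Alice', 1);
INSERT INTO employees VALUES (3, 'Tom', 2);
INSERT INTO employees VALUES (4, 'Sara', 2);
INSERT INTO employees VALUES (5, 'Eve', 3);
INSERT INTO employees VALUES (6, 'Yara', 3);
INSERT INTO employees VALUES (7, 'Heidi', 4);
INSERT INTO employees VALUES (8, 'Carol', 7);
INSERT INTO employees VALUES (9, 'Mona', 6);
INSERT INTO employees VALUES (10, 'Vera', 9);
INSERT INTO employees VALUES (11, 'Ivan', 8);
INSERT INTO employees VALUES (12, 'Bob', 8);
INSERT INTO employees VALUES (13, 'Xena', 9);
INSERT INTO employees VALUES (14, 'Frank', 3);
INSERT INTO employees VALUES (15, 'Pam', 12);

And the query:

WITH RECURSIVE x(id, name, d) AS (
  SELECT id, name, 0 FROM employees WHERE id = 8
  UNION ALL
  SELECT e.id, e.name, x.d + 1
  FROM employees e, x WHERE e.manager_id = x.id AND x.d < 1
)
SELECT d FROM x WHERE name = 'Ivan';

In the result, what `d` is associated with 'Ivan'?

1

Base: id=8 (Carol) at d 0.
Iteration 1: rows with manager_id in {8} -> Ivan (id 11, d 1), Bob (id 12, d 1).
Iteration 2: d < 1 fails for all current rows; recursion stops.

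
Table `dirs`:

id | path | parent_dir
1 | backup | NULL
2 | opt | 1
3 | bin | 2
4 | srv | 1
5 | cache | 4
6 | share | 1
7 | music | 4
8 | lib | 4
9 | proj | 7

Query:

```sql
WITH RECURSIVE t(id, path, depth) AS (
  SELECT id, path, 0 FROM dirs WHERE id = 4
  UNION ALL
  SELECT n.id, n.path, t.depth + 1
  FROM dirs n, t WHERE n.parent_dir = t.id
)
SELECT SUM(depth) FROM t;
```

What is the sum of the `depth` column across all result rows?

Base: id=4 (srv) at depth 0.
Iteration 1: rows with parent_dir in {4} -> cache (id 5, depth 1), music (id 7, depth 1), lib (id 8, depth 1).
Iteration 2: rows with parent_dir in {5,7,8} -> proj (id 9, depth 2).
Iteration 3: no rows with parent_dir in {9}; recursion stops.
SUM(depth) = 0 + 1 + 1 + 1 + 2 = 5.

5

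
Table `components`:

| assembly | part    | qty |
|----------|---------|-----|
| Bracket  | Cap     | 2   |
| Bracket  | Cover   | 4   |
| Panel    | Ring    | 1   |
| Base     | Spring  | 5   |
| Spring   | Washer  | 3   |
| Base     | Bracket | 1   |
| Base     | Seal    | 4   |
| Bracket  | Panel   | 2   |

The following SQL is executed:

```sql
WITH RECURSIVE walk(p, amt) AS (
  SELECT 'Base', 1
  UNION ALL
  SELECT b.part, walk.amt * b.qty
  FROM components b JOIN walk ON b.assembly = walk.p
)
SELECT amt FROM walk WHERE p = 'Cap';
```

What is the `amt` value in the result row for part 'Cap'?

Base: (Base, amt=1).
Iteration 1: components of {Base} -> Bracket = 1*1 = 1, Seal = 1*4 = 4, Spring = 1*5 = 5.
Iteration 2: components of {Bracket,Seal,Spring} -> Cap = 1*2 = 2, Cover = 1*4 = 4, Panel = 1*2 = 2, Washer = 5*3 = 15.
Iteration 3: components of {Cap,Cover,Panel,Washer} -> Ring = 2*1 = 2.
Iteration 4: no further components; recursion stops.

2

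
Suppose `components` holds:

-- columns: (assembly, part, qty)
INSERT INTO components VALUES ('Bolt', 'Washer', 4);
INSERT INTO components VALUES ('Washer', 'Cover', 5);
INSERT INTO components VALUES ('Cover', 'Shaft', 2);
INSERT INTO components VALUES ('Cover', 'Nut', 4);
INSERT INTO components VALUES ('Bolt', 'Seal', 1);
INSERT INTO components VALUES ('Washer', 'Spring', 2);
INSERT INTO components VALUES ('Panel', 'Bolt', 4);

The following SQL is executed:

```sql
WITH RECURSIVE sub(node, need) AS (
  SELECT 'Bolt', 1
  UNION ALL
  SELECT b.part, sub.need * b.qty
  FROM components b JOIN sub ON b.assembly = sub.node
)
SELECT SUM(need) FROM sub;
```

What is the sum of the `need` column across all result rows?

154

Base: (Bolt, need=1).
Iteration 1: components of {Bolt} -> Seal = 1*1 = 1, Washer = 1*4 = 4.
Iteration 2: components of {Seal,Washer} -> Cover = 4*5 = 20, Spring = 4*2 = 8.
Iteration 3: components of {Cover,Spring} -> Nut = 20*4 = 80, Shaft = 20*2 = 40.
Iteration 4: no further components; recursion stops.
SUM(need) = 1 + 4 + 1 + 20 + 8 + 80 + 40 = 154.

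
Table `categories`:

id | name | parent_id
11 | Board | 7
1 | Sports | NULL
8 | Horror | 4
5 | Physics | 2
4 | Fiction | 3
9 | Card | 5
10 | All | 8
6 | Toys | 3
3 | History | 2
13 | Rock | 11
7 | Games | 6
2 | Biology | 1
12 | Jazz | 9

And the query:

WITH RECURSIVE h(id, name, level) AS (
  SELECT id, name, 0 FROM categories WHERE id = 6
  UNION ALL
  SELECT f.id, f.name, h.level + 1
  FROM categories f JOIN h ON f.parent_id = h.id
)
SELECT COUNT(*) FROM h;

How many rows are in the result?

Base: id=6 (Toys) at level 0.
Iteration 1: rows with parent_id in {6} -> Games (id 7, level 1).
Iteration 2: rows with parent_id in {7} -> Board (id 11, level 2).
Iteration 3: rows with parent_id in {11} -> Rock (id 13, level 3).
Iteration 4: no rows with parent_id in {13}; recursion stops.
Total rows emitted: 4.

4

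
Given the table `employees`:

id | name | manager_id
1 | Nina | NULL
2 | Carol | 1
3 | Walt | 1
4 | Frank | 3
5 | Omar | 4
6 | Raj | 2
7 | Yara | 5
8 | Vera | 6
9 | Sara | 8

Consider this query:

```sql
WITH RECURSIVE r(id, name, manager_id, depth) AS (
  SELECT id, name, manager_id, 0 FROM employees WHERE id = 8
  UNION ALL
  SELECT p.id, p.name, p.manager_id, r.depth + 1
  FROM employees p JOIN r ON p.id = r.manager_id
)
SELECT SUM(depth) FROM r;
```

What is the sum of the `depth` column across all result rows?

Base: id=8 (Vera), manager_id=6, depth 0.
Iteration 1: join on id=6 -> Raj (id 6, manager_id=2, depth 1).
Iteration 2: join on id=2 -> Carol (id 2, manager_id=1, depth 2).
Iteration 3: join on id=1 -> Nina (id 1, manager_id=NULL, depth 3).
Iteration 4: manager_id is NULL; no match; recursion stops.
SUM(depth) = 0 + 1 + 2 + 3 = 6.

6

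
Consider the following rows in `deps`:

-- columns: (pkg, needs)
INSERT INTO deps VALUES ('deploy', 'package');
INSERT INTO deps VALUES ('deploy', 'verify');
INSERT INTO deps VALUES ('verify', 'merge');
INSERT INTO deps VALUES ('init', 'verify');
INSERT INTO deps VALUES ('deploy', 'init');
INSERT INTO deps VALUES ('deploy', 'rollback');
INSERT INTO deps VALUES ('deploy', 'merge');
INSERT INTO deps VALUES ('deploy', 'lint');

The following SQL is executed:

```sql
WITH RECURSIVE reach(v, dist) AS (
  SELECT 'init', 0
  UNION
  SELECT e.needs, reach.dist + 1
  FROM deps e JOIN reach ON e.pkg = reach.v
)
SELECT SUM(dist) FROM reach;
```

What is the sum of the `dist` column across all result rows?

3

Base: (init, dist=0).
Iteration 1: edges from {init} -> (verify, dist=1).
Iteration 2: edges from {verify} -> (merge, dist=2).
Iteration 3: no outgoing edges from {merge}; recursion stops.
SUM(dist) = 0 + 1 + 2 = 3.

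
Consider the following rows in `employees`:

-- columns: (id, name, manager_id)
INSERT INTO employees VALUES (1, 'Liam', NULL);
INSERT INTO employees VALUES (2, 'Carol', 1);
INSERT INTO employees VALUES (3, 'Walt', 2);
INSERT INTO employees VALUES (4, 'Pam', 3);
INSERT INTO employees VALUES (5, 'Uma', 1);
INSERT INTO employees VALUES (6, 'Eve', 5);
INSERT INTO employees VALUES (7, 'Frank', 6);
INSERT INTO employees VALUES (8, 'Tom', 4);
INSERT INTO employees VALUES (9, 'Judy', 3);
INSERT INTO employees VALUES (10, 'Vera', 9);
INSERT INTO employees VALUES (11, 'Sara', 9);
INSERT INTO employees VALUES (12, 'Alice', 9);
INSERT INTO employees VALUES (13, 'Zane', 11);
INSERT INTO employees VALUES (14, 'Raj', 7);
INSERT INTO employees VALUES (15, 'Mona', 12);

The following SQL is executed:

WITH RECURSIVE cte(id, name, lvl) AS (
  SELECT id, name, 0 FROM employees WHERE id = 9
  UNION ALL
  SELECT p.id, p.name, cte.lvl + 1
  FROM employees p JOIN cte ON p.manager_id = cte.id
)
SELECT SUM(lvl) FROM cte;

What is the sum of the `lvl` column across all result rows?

Base: id=9 (Judy) at lvl 0.
Iteration 1: rows with manager_id in {9} -> Vera (id 10, lvl 1), Sara (id 11, lvl 1), Alice (id 12, lvl 1).
Iteration 2: rows with manager_id in {10,11,12} -> Zane (id 13, lvl 2), Mona (id 15, lvl 2).
Iteration 3: no rows with manager_id in {13,15}; recursion stops.
SUM(lvl) = 0 + 1 + 1 + 1 + 2 + 2 = 7.

7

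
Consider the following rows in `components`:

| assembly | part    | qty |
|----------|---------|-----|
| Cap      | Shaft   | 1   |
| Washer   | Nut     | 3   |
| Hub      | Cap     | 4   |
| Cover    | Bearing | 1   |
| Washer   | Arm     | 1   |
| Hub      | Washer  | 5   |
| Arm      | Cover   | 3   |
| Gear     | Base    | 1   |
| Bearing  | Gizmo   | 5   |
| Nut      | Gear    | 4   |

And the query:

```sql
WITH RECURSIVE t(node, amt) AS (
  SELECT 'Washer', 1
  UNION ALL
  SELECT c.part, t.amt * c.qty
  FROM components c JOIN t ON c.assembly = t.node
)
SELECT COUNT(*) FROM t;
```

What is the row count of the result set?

Base: (Washer, amt=1).
Iteration 1: components of {Washer} -> Arm = 1*1 = 1, Nut = 1*3 = 3.
Iteration 2: components of {Arm,Nut} -> Cover = 1*3 = 3, Gear = 3*4 = 12.
Iteration 3: components of {Cover,Gear} -> Base = 12*1 = 12, Bearing = 3*1 = 3.
Iteration 4: components of {Base,Bearing} -> Gizmo = 3*5 = 15.
Iteration 5: no further components; recursion stops.
Total rows emitted: 8.

8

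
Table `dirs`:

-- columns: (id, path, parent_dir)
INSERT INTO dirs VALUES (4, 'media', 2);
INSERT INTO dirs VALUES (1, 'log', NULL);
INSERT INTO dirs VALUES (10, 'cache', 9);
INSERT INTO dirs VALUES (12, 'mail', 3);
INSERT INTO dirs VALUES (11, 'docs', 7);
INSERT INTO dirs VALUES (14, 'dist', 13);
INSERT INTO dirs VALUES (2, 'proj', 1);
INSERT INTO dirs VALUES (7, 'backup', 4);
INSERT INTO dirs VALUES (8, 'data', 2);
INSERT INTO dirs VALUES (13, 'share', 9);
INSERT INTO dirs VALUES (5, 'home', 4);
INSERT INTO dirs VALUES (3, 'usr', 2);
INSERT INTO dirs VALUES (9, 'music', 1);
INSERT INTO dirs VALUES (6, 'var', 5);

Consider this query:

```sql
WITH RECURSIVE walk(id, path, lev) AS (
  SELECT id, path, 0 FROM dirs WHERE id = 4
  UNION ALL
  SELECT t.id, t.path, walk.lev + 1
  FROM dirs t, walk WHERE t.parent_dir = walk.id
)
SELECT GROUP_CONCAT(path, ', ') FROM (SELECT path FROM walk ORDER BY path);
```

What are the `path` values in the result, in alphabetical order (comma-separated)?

Base: id=4 (media) at lev 0.
Iteration 1: rows with parent_dir in {4} -> home (id 5, lev 1), backup (id 7, lev 1).
Iteration 2: rows with parent_dir in {5,7} -> var (id 6, lev 2), docs (id 11, lev 2).
Iteration 3: no rows with parent_dir in {6,11}; recursion stops.

backup, docs, home, media, var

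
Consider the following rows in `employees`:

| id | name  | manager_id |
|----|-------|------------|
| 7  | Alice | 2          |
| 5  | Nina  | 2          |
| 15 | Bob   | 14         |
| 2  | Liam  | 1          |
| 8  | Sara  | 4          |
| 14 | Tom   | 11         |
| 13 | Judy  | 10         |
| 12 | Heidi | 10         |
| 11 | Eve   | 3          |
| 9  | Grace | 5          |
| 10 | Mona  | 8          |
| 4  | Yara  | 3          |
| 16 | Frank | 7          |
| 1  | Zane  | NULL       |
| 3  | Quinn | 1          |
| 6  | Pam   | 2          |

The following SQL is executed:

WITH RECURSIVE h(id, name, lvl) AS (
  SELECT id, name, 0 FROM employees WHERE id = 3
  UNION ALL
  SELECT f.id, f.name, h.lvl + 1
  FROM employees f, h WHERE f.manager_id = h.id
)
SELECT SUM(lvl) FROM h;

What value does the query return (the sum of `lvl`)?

Base: id=3 (Quinn) at lvl 0.
Iteration 1: rows with manager_id in {3} -> Yara (id 4, lvl 1), Eve (id 11, lvl 1).
Iteration 2: rows with manager_id in {4,11} -> Sara (id 8, lvl 2), Tom (id 14, lvl 2).
Iteration 3: rows with manager_id in {8,14} -> Mona (id 10, lvl 3), Bob (id 15, lvl 3).
Iteration 4: rows with manager_id in {10,15} -> Heidi (id 12, lvl 4), Judy (id 13, lvl 4).
Iteration 5: no rows with manager_id in {12,13}; recursion stops.
SUM(lvl) = 0 + 1 + 1 + 2 + 2 + 3 + 3 + 4 + 4 = 20.

20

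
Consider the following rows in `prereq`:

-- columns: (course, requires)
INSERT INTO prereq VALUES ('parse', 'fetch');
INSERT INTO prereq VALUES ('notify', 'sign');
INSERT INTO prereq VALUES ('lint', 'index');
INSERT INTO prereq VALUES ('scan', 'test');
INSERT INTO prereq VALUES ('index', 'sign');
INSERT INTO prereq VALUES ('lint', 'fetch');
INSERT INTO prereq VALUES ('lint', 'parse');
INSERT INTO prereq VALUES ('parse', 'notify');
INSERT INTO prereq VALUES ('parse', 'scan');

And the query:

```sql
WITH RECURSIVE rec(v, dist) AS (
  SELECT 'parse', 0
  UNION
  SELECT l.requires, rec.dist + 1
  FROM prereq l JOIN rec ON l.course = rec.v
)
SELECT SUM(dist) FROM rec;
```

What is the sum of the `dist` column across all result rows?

Base: (parse, dist=0).
Iteration 1: edges from {parse} -> (fetch, dist=1), (notify, dist=1), (scan, dist=1).
Iteration 2: edges from {fetch,notify,scan} -> (sign, dist=2), (test, dist=2).
Iteration 3: no outgoing edges from {sign,test}; recursion stops.
SUM(dist) = 0 + 1 + 1 + 1 + 2 + 2 = 7.

7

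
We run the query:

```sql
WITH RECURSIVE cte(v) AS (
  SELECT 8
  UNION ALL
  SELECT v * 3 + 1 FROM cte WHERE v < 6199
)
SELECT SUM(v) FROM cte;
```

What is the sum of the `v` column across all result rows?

Base: v=8.
Iteration 1: 8 < 6199 holds -> v = 8 * 3 + 1 = 25.
Iteration 2: 25 < 6199 holds -> v = 25 * 3 + 1 = 76.
Iteration 3: 76 < 6199 holds -> v = 76 * 3 + 1 = 229.
Iteration 4: 229 < 6199 holds -> v = 229 * 3 + 1 = 688.
Iteration 5: 688 < 6199 holds -> v = 688 * 3 + 1 = 2065.
Iteration 6: 2065 < 6199 holds -> v = 2065 * 3 + 1 = 6196.
Iteration 7: 6196 < 6199 holds -> v = 6196 * 3 + 1 = 18589.
Iteration 8: 18589 < 6199 fails; recursion stops.
SUM(v) = 8 + 25 + 76 + 229 + 688 + 2065 + 6196 + 18589 = 27876.

27876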